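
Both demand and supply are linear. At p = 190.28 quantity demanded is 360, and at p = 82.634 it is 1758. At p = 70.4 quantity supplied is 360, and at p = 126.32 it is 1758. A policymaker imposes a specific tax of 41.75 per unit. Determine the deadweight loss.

Demand slope = (82.634 − 190.28)/(1758 − 360) = −0.077, so p = 218 − 0.077q.
Supply slope = (126.32 − 70.4)/(1758 − 360) = 0.04, so p = 56 + 0.04q.
Competitive equilibrium: 218 − 0.077q = 56 + 0.04q → q* = 1384.615385, p* = 111.384615.
With the tax, the buyer price exceeds the seller price by 41.75: (218 − 0.077q) − (56 + 0.04q) = 41.75 → q' = 1027.777778.
Δq = 1384.615385 − 1027.777778 = 356.837607; the wedge equals the tax, 41.75.
Welfare loss = ½ × 356.837607 × 41.75 = 7448.99.

7448.99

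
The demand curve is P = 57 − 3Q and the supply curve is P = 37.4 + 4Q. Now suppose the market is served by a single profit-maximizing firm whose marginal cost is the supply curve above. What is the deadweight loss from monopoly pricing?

Competitive equilibrium: 57 − 3Q = 37.4 + 4Q → Q* = 2.8, P* = 48.6.
Marginal revenue: MR = 57 − 6Q. Set MR = MC: 57 − 6Q = 37.4 + 4Q → Q_m = 1.96.
Price P_m = 57 − 3·1.96 = 51.12; MC(Q_m) = 37.4 + 4·1.96 = 45.24.
Competitive Q* = 2.8, so ΔQ = 0.84; wedge = 51.12 − 45.24 = 5.88.
Deadweight loss = ½ × 0.84 × 5.88 = 2.47.

2.47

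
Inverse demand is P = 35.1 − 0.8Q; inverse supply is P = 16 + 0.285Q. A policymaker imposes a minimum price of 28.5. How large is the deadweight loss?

Competitive equilibrium: 35.1 − 0.8Q = 16 + 0.285Q → Q* = 17.6037, P* = 21.0171.
At the floor P = 28.5, quantity demanded = (35.1 − 28.5)/0.8 = 8.25.
Sellers' marginal cost at Q' = 8.25: 16 + 0.285·8.25 = 18.3513.
ΔQ = 17.6037 − 8.25 = 9.3537; wedge = 28.5 − 18.3513 = 10.1487.
Welfare loss = ½ × 9.3537 × 10.1487 = 47.46.

47.46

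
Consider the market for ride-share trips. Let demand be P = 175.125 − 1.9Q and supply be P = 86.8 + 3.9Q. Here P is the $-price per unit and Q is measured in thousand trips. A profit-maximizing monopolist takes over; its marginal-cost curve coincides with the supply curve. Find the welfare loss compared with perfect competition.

Competitive equilibrium: 175.125 − 1.9Q = 86.8 + 3.9Q → Q* = 15.2284, P* = 146.1909.
Marginal revenue: MR = 175.125 − 3.8Q. Set MR = MC: 175.125 − 3.8Q = 86.8 + 3.9Q → Q_m = 11.4708.
Price P_m = 175.125 − 1.9·11.4708 = 153.3305; MC(Q_m) = 86.8 + 3.9·11.4708 = 131.5361.
Competitive Q* = 15.2284, so ΔQ = 3.7576; wedge = 153.3305 − 131.5361 = 21.7944.
DWL = ½ × 3.7576 × 21.7944 = $40.95 thousand.

$40.95 thousand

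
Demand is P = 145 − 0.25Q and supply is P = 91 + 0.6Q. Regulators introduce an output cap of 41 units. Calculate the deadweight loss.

Competitive equilibrium: 145 − 0.25Q = 91 + 0.6Q → Q* = 63.5294, P* = 129.1176.
At Q = 41: demand price = 145 − 0.25·41 = 134.75; supply price = 91 + 0.6·41 = 115.6.
ΔQ = 63.5294 − 41 = 22.5294; wedge = 134.75 − 115.6 = 19.15.
DWL = ½ × 22.5294 × 19.15 = 215.72.

215.72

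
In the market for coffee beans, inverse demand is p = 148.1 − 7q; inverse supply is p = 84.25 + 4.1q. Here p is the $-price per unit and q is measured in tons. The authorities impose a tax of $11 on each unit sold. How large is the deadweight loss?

$5.45

Competitive equilibrium: 148.1 − 7q = 84.25 + 4.1q → q* = 5.7523, p* = 107.8342.
With the tax, the buyer price exceeds the seller price by 11: (148.1 − 7q) − (84.25 + 4.1q) = 11 → q' = 4.7613.
Δq = 5.7523 − 4.7613 = 0.991; the wedge equals the tax, 11.
Welfare loss = ½ × 0.991 × 11 = $5.45.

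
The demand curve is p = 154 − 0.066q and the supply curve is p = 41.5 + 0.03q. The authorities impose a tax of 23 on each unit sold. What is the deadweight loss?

2755.21

Competitive equilibrium: 154 − 0.066q = 41.5 + 0.03q → q* = 1171.875, p* = 76.6563.
With the tax, the buyer price exceeds the seller price by 23: (154 − 0.066q) − (41.5 + 0.03q) = 23 → q' = 932.2917.
Δq = 1171.875 − 932.2917 = 239.5833; the wedge equals the tax, 23.
Deadweight loss = ½ × 239.5833 × 23 = 2755.21.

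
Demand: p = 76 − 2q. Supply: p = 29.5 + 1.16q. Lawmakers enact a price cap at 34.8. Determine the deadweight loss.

162.65

Competitive equilibrium: 76 − 2q = 29.5 + 1.16q → q* = 14.7152, p* = 46.5696.
At the ceiling p = 34.8, quantity supplied = (34.8 − 29.5)/1.16 = 4.569.
Willingness to pay at q' = 4.569: 76 − 2·4.569 = 66.862.
Δq = 14.7152 − 4.569 = 10.1462; wedge = 66.862 − 34.8 = 32.062.
The triangle = ½ × 10.1462 × 32.062 = 162.65.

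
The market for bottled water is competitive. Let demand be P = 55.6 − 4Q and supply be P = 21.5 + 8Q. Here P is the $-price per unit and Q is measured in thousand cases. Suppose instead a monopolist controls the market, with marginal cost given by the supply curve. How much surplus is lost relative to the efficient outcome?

Competitive equilibrium: 55.6 − 4Q = 21.5 + 8Q → Q* = 2.8417, P* = 44.2333.
Marginal revenue: MR = 55.6 − 8Q. Set MR = MC: 55.6 − 8Q = 21.5 + 8Q → Q_m = 2.1313.
Price P_m = 55.6 − 4·2.1313 = 47.0748; MC(Q_m) = 21.5 + 8·2.1313 = 38.5504.
Competitive Q* = 2.8417, so ΔQ = 0.7104; wedge = 47.0748 − 38.5504 = 8.5244.
Welfare loss = ½ × 0.7104 × 8.5244 = $3.03 thousand.

$3.03 thousand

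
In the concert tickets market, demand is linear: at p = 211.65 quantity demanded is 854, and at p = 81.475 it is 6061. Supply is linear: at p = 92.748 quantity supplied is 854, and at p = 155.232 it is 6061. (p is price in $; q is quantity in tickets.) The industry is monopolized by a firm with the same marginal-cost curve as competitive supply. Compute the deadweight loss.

Demand slope = (81.475 − 211.65)/(6061 − 854) = −0.025, so p = 233 − 0.025q.
Supply slope = (155.232 − 92.748)/(6061 − 854) = 0.012, so p = 82.5 + 0.012q.
Competitive equilibrium: 233 − 0.025q = 82.5 + 0.012q → q* = 4067.567568, p* = 131.310811.
Marginal revenue: MR = 233 − 0.05q. Set MR = MC: 233 − 0.05q = 82.5 + 0.012q → q_m = 2427.419355.
Price p_m = 233 − 0.025·2427.419355 = 172.314516; MC(q_m) = 82.5 + 0.012·2427.419355 = 111.629032.
Competitive q* = 4067.567568, so Δq = 1640.148213; wedge = 172.314516 − 111.629032 = 60.685484.
DWL = ½ × 1640.148213 × 60.685484 = $49766.59.

$49766.59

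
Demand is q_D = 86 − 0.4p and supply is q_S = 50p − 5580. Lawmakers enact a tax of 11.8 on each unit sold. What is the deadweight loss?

In inverse form: demand p = 215 − 2.5q, supply p = 111.6 + 0.02q.
Competitive equilibrium: 215 − 2.5q = 111.6 + 0.02q → q* = 41.0317, p* = 112.4206.
With the tax, the buyer price exceeds the seller price by 11.8: (215 − 2.5q) − (111.6 + 0.02q) = 11.8 → q' = 36.3492.
Δq = 41.0317 − 36.3492 = 4.6825; the wedge equals the tax, 11.8.
DWL = ½ × 4.6825 × 11.8 = 27.63.

27.63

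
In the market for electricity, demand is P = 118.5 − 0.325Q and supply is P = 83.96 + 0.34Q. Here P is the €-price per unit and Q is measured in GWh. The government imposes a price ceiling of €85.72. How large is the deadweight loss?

Competitive equilibrium: 118.5 − 0.325Q = 83.96 + 0.34Q → Q* = 51.93985, P* = 101.61955.
At the ceiling P = 85.72, quantity supplied = (85.72 − 83.96)/0.34 = 5.17647.
Willingness to pay at Q' = 5.17647: 118.5 − 0.325·5.17647 = 116.81765.
ΔQ = 51.93985 − 5.17647 = 46.76338; wedge = 116.81765 − 85.72 = 31.09765.
Welfare loss = ½ × 46.76338 × 31.09765 = €727.12.

€727.12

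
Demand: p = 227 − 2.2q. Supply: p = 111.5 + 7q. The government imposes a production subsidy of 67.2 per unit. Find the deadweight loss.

Competitive equilibrium: 227 − 2.2q = 111.5 + 7q → q* = 12.5543, p* = 199.3804.
The subsidy lowers effective supply by 67.2: p = 44.3 + 7q.
New quantity: 227 − 2.2q = 44.3 + 7q → q' = 19.8587.
Overproduction Δq = 19.8587 − 12.5543 = 7.3044; wedge = subsidy = 67.2.
The triangle = ½ × 7.3044 × 67.2 = 245.43.

245.43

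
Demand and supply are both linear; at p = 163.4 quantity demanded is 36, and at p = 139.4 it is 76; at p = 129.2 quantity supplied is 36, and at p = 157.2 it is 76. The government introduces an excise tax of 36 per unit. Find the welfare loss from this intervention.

498.46

Demand slope = (139.4 − 163.4)/(76 − 36) = −0.6, so p = 185 − 0.6q.
Supply slope = (157.2 − 129.2)/(76 − 36) = 0.7, so p = 104 + 0.7q.
Competitive equilibrium: 185 − 0.6q = 104 + 0.7q → q* = 62.3077, p* = 147.6154.
With the tax, the buyer price exceeds the seller price by 36: (185 − 0.6q) − (104 + 0.7q) = 36 → q' = 34.6154.
Δq = 62.3077 − 34.6154 = 27.6923; the wedge equals the tax, 36.
Deadweight loss = ½ × 27.6923 × 36 = 498.46.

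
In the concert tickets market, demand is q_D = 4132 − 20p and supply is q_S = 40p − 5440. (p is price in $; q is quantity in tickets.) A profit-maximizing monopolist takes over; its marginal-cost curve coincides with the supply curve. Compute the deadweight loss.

$5316.65

In inverse form: demand p = 206.6 − 0.05q, supply p = 136 + 0.025q.
Competitive equilibrium: 206.6 − 0.05q = 136 + 0.025q → q* = 941.3333, p* = 159.5333.
Marginal revenue: MR = 206.6 − 0.1q. Set MR = MC: 206.6 − 0.1q = 136 + 0.025q → q_m = 564.8.
Price p_m = 206.6 − 0.05·564.8 = 178.36; MC(q_m) = 136 + 0.025·564.8 = 150.12.
Competitive q* = 941.3333, so Δq = 376.5333; wedge = 178.36 − 150.12 = 28.24.
Welfare loss = ½ × 376.5333 × 28.24 = $5316.65.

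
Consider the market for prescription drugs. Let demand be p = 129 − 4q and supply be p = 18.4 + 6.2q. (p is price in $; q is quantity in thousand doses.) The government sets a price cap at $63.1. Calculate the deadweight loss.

Competitive equilibrium: 129 − 4q = 18.4 + 6.2q → q* = 10.8431, p* = 85.6275.
At the ceiling p = 63.1, quantity supplied = (63.1 − 18.4)/6.2 = 7.2097.
Willingness to pay at q' = 7.2097: 129 − 4·7.2097 = 100.1612.
Δq = 10.8431 − 7.2097 = 3.6334; wedge = 100.1612 − 63.1 = 37.0612.
The triangle = ½ × 3.6334 × 37.0612 = $67.33 thousand.

$67.33 thousand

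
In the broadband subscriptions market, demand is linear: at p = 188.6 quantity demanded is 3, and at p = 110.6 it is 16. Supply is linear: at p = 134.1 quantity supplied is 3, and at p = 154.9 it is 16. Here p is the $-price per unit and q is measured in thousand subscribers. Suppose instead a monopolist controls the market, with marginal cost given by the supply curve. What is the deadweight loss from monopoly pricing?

$76.51 thousand

Demand slope = (110.6 − 188.6)/(16 − 3) = −6, so p = 206.6 − 6q.
Supply slope = (154.9 − 134.1)/(16 − 3) = 1.6, so p = 129.3 + 1.6q.
Competitive equilibrium: 206.6 − 6q = 129.3 + 1.6q → q* = 10.17105, p* = 145.57368.
Marginal revenue: MR = 206.6 − 12q. Set MR = MC: 206.6 − 12q = 129.3 + 1.6q → q_m = 5.68382.
Price p_m = 206.6 − 6·5.68382 = 172.49708; MC(q_m) = 129.3 + 1.6·5.68382 = 138.39411.
Competitive q* = 10.17105, so Δq = 4.48723; wedge = 172.49708 − 138.39411 = 34.10297.
Deadweight loss = ½ × 4.48723 × 34.10297 = $76.51 thousand.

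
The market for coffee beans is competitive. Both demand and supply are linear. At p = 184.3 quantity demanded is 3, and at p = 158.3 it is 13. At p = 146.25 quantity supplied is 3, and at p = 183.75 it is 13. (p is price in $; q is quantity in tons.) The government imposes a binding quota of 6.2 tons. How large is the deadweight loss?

Demand slope = (158.3 − 184.3)/(13 − 3) = −2.6, so p = 192.1 − 2.6q.
Supply slope = (183.75 − 146.25)/(13 − 3) = 3.75, so p = 135 + 3.75q.
Competitive equilibrium: 192.1 − 2.6q = 135 + 3.75q → q* = 8.9921, p* = 168.7205.
At q = 6.2: demand price = 192.1 − 2.6·6.2 = 175.98; supply price = 135 + 3.75·6.2 = 158.25.
Δq = 8.9921 − 6.2 = 2.7921; wedge = 175.98 − 158.25 = 17.73.
The triangle = ½ × 2.7921 × 17.73 = $24.75.

$24.75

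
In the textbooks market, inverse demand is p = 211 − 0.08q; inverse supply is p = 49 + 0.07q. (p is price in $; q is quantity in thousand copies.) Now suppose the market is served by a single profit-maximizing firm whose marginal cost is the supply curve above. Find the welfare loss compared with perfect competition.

$10583.59 thousand

Competitive equilibrium: 211 − 0.08q = 49 + 0.07q → q* = 1080, p* = 124.6.
Marginal revenue: MR = 211 − 0.16q. Set MR = MC: 211 − 0.16q = 49 + 0.07q → q_m = 704.34783.
Price p_m = 211 − 0.08·704.34783 = 154.65217; MC(q_m) = 49 + 0.07·704.34783 = 98.30435.
Competitive q* = 1080, so Δq = 375.65217; wedge = 154.65217 − 98.30435 = 56.34782.
Welfare loss = ½ × 375.65217 × 56.34782 = $10583.59 thousand.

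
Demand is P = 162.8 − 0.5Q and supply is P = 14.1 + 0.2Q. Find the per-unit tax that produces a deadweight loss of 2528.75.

59.5

Competitive equilibrium: 162.8 − 0.5Q = 14.1 + 0.2Q → Q* = 212.4286, P* = 56.5857.
A tax t gives ΔQ = t/0.7 and wedge t, so DWL = t²/1.4.
t²/1.4 = 2528.75 → t² = 3540.25 → t = 59.5.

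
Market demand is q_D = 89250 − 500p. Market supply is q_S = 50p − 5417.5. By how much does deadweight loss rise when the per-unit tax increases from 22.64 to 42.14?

28709.32

In inverse form: demand p = 178.5 − 0.002q, supply p = 108.35 + 0.02q.
Competitive equilibrium: 178.5 − 0.002q = 108.35 + 0.02q → q* = 3188.6364, p* = 172.1227.
For a per-unit tax t: Δq = t/0.022, so DWL = ½·t·(t/0.022) = t²/0.044.
At t = 22.64: DWL = 11649.309. At t = 42.14: DWL = 40358.627.
Increase = 40358.627 − 11649.309 = 28709.32.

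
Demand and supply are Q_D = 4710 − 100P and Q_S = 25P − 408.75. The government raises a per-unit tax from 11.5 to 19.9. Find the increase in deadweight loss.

2637.60

In inverse form: demand P = 47.1 − 0.01Q, supply P = 16.35 + 0.04Q.
Competitive equilibrium: 47.1 − 0.01Q = 16.35 + 0.04Q → Q* = 615, P* = 40.95.
For a per-unit tax t: ΔQ = t/0.05, so DWL = ½·t·(t/0.05) = t²/0.1.
At t = 11.5: DWL = 1322.5. At t = 19.9: DWL = 3960.1.
Increase = 3960.1 − 1322.5 = 2637.60.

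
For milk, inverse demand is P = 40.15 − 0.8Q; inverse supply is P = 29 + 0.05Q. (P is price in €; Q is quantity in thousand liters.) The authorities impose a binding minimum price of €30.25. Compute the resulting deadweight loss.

€0.23 thousand

Competitive equilibrium: 40.15 − 0.8Q = 29 + 0.05Q → Q* = 13.1176, P* = 29.6559.
At the floor P = 30.25, quantity demanded = (40.15 − 30.25)/0.8 = 12.375.
Sellers' marginal cost at Q' = 12.375: 29 + 0.05·12.375 = 29.6188.
ΔQ = 13.1176 − 12.375 = 0.7426; wedge = 30.25 − 29.6188 = 0.6312.
Deadweight loss = ½ × 0.7426 × 0.6312 = €0.23 thousand.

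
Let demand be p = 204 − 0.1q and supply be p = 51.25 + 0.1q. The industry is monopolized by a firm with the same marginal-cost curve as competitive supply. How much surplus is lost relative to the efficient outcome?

Competitive equilibrium: 204 − 0.1q = 51.25 + 0.1q → q* = 763.75, p* = 127.625.
Marginal revenue: MR = 204 − 0.2q. Set MR = MC: 204 − 0.2q = 51.25 + 0.1q → q_m = 509.16667.
Price p_m = 204 − 0.1·509.16667 = 153.08333; MC(q_m) = 51.25 + 0.1·509.16667 = 102.16667.
Competitive q* = 763.75, so Δq = 254.58333; wedge = 153.08333 − 102.16667 = 50.91666.
Deadweight loss = ½ × 254.58333 × 50.91666 = 6481.27.

6481.27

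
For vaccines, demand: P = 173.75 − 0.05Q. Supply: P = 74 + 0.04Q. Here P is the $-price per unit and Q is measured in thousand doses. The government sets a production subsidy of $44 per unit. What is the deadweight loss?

$10755.56 thousand

Competitive equilibrium: 173.75 − 0.05Q = 74 + 0.04Q → Q* = 1108.3333, P* = 118.3333.
The subsidy lowers effective supply by 44: P = 30 + 0.04Q.
New quantity: 173.75 − 0.05Q = 30 + 0.04Q → Q' = 1597.2222.
Overproduction ΔQ = 1597.2222 − 1108.3333 = 488.8889; wedge = subsidy = 44.
Welfare loss = ½ × 488.8889 × 44 = $10755.56 thousand.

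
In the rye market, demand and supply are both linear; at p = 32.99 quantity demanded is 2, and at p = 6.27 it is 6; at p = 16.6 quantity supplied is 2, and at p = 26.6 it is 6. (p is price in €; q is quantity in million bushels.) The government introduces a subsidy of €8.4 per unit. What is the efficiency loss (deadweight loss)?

Demand slope = (6.27 − 32.99)/(6 − 2) = −6.68, so p = 46.35 − 6.68q.
Supply slope = (26.6 − 16.6)/(6 − 2) = 2.5, so p = 11.6 + 2.5q.
Competitive equilibrium: 46.35 − 6.68q = 11.6 + 2.5q → q* = 3.7854, p* = 21.0635.
The subsidy lowers effective supply by 8.4: p = 3.2 + 2.5q.
New quantity: 46.35 − 6.68q = 3.2 + 2.5q → q' = 4.7004.
Overproduction Δq = 4.7004 − 3.7854 = 0.915; wedge = subsidy = 8.4.
Welfare loss = ½ × 0.915 × 8.4 = €3.84 million.

€3.84 million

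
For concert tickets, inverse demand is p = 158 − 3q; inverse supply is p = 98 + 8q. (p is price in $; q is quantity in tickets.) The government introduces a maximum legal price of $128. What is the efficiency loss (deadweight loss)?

Competitive equilibrium: 158 − 3q = 98 + 8q → q* = 5.4545, p* = 141.6364.
At the ceiling p = 128, quantity supplied = (128 − 98)/8 = 3.75.
Willingness to pay at q' = 3.75: 158 − 3·3.75 = 146.75.
Δq = 5.4545 − 3.75 = 1.7045; wedge = 146.75 − 128 = 18.75.
Welfare loss = ½ × 1.7045 × 18.75 = $15.98.

$15.98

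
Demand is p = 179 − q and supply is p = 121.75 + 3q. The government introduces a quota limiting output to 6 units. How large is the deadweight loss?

138.20

Competitive equilibrium: 179 − q = 121.75 + 3q → q* = 14.3125, p* = 164.6875.
At q = 6: demand price = 179 − 1·6 = 173; supply price = 121.75 + 3·6 = 139.75.
Δq = 14.3125 − 6 = 8.3125; wedge = 173 − 139.75 = 33.25.
Welfare loss = ½ × 8.3125 × 33.25 = 138.20.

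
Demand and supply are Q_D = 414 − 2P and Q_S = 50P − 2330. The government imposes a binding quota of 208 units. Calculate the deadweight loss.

In inverse form: demand P = 207 − 0.5Q, supply P = 46.6 + 0.02Q.
Competitive equilibrium: 207 − 0.5Q = 46.6 + 0.02Q → Q* = 308.46154, P* = 52.76923.
At Q = 208: demand price = 207 − 0.5·208 = 103; supply price = 46.6 + 0.02·208 = 50.76.
ΔQ = 308.46154 − 208 = 100.46154; wedge = 103 − 50.76 = 52.24.
Welfare loss = ½ × 100.46154 × 52.24 = 2624.06.

2624.06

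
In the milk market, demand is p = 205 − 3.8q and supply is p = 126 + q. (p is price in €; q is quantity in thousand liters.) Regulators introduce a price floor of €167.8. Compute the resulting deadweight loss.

€106.74 thousand

Competitive equilibrium: 205 − 3.8q = 126 + q → q* = 16.4583, p* = 142.4583.
At the floor p = 167.8, quantity demanded = (205 − 167.8)/3.8 = 9.7895.
Sellers' marginal cost at q' = 9.7895: 126 + 1·9.7895 = 135.7895.
Δq = 16.4583 − 9.7895 = 6.6688; wedge = 167.8 − 135.7895 = 32.0105.
The triangle = ½ × 6.6688 × 32.0105 = €106.74 thousand.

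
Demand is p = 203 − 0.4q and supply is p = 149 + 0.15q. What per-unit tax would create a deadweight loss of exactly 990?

33

Competitive equilibrium: 203 − 0.4q = 149 + 0.15q → q* = 98.1818, p* = 163.7273.
A tax t gives Δq = t/0.55 and wedge t, so DWL = t²/1.1.
t²/1.1 = 990 → t² = 1089 → t = 33.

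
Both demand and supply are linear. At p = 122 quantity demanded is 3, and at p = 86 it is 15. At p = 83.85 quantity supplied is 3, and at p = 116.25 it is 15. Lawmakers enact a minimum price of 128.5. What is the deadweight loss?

223.71

Demand slope = (86 − 122)/(15 − 3) = −3, so p = 131 − 3q.
Supply slope = (116.25 − 83.85)/(15 − 3) = 2.7, so p = 75.75 + 2.7q.
Competitive equilibrium: 131 − 3q = 75.75 + 2.7q → q* = 9.693, p* = 101.9211.
At the floor p = 128.5, quantity demanded = (131 − 128.5)/3 = 0.8333.
Sellers' marginal cost at q' = 0.8333: 75.75 + 2.7·0.8333 = 77.9999.
Δq = 9.693 − 0.8333 = 8.8597; wedge = 128.5 − 77.9999 = 50.5001.
DWL = ½ × 8.8597 × 50.5001 = 223.71.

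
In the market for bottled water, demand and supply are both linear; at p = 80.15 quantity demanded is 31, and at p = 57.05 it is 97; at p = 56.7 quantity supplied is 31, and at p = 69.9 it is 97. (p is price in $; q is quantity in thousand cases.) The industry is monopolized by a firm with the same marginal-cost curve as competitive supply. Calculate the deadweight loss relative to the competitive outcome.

Demand slope = (57.05 − 80.15)/(97 − 31) = −0.35, so p = 91 − 0.35q.
Supply slope = (69.9 − 56.7)/(97 − 31) = 0.2, so p = 50.5 + 0.2q.
Competitive equilibrium: 91 − 0.35q = 50.5 + 0.2q → q* = 73.6364, p* = 65.2273.
Marginal revenue: MR = 91 − 0.7q. Set MR = MC: 91 − 0.7q = 50.5 + 0.2q → q_m = 45.
Price p_m = 91 − 0.35·45 = 75.25; MC(q_m) = 50.5 + 0.2·45 = 59.5.
Competitive q* = 73.6364, so Δq = 28.6364; wedge = 75.25 − 59.5 = 15.75.
Welfare loss = ½ × 28.6364 × 15.75 = $225.51 thousand.

$225.51 thousand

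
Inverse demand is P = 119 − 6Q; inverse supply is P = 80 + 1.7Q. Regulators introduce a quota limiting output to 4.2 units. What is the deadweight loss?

2.88

Competitive equilibrium: 119 − 6Q = 80 + 1.7Q → Q* = 5.0649, P* = 88.6104.
At Q = 4.2: demand price = 119 − 6·4.2 = 93.8; supply price = 80 + 1.7·4.2 = 87.14.
ΔQ = 5.0649 − 4.2 = 0.8649; wedge = 93.8 − 87.14 = 6.66.
Welfare loss = ½ × 0.8649 × 6.66 = 2.88.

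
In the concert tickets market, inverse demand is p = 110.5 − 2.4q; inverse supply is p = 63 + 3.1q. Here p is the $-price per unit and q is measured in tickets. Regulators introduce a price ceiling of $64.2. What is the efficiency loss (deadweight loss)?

Competitive equilibrium: 110.5 − 2.4q = 63 + 3.1q → q* = 8.6364, p* = 89.7727.
At the ceiling p = 64.2, quantity supplied = (64.2 − 63)/3.1 = 0.3871.
Willingness to pay at q' = 0.3871: 110.5 − 2.4·0.3871 = 109.571.
Δq = 8.6364 − 0.3871 = 8.2493; wedge = 109.571 − 64.2 = 45.371.
DWL = ½ × 8.2493 × 45.371 = $187.14.

$187.14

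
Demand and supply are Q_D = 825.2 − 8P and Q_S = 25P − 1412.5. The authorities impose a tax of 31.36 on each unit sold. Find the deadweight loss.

In inverse form: demand P = 103.15 − 0.125Q, supply P = 56.5 + 0.04Q.
Competitive equilibrium: 103.15 − 0.125Q = 56.5 + 0.04Q → Q* = 282.7273, P* = 67.8091.
With the tax, the buyer price exceeds the seller price by 31.36: (103.15 − 0.125Q) − (56.5 + 0.04Q) = 31.36 → Q' = 92.6667.
ΔQ = 282.7273 − 92.6667 = 190.0606; the wedge equals the tax, 31.36.
Welfare loss = ½ × 190.0606 × 31.36 = 2980.15.

2980.15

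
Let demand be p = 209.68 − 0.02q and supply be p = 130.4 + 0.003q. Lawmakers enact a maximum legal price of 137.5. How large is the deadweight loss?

Competitive equilibrium: 209.68 − 0.02q = 130.4 + 0.003q → q* = 3446.95652, p* = 140.74087.
At the ceiling p = 137.5, quantity supplied = (137.5 − 130.4)/0.003 = 2366.66667.
Willingness to pay at q' = 2366.66667: 209.68 − 0.02·2366.66667 = 162.34667.
Δq = 3446.95652 − 2366.66667 = 1080.28985; wedge = 162.34667 − 137.5 = 24.84667.
The triangle = ½ × 1080.28985 × 24.84667 = 13420.80.

13420.80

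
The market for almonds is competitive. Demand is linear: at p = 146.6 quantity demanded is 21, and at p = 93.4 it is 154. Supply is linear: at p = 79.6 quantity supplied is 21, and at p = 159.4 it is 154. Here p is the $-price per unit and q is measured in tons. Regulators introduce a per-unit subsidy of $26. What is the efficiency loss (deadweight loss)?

Demand slope = (93.4 − 146.6)/(154 − 21) = −0.4, so p = 155 − 0.4q.
Supply slope = (159.4 − 79.6)/(154 − 21) = 0.6, so p = 67 + 0.6q.
Competitive equilibrium: 155 − 0.4q = 67 + 0.6q → q* = 88, p* = 119.8.
The subsidy lowers effective supply by 26: p = 41 + 0.6q.
New quantity: 155 − 0.4q = 41 + 0.6q → q' = 114.
Overproduction Δq = 114 − 88 = 26; wedge = subsidy = 26.
The triangle = ½ × 26 × 26 = $338.

$338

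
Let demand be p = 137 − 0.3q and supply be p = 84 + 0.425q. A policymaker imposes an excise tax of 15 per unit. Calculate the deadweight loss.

Competitive equilibrium: 137 − 0.3q = 84 + 0.425q → q* = 73.1034, p* = 115.069.
With the tax, the buyer price exceeds the seller price by 15: (137 − 0.3q) − (84 + 0.425q) = 15 → q' = 52.4138.
Δq = 73.1034 − 52.4138 = 20.6896; the wedge equals the tax, 15.
The triangle = ½ × 20.6896 × 15 = 155.17.

155.17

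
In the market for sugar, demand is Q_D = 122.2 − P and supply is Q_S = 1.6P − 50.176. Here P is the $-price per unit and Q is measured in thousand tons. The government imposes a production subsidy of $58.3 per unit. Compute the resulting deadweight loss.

$1045.81 thousand

In inverse form: demand P = 122.2 − Q, supply P = 31.36 + 0.625Q.
Competitive equilibrium: 122.2 − Q = 31.36 + 0.625Q → Q* = 55.9015, P* = 66.2985.
The subsidy lowers effective supply by 58.3: P = 0.625Q − 26.94.
New quantity: 122.2 − Q = 0.625Q − 26.94 → Q' = 91.7785.
Overproduction ΔQ = 91.7785 − 55.9015 = 35.877; wedge = subsidy = 58.3.
The triangle = ½ × 35.877 × 58.3 = $1045.81 thousand.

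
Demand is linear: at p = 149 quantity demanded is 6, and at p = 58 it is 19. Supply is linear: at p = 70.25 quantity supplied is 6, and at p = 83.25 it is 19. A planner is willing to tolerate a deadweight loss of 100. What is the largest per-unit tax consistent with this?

40

Demand slope = (58 − 149)/(19 − 6) = −7, so p = 191 − 7q.
Supply slope = (83.25 − 70.25)/(19 − 6) = 1, so p = 64.25 + q.
Competitive equilibrium: 191 − 7q = 64.25 + q → q* = 15.8438, p* = 80.0938.
A tax t gives Δq = t/8 and wedge t, so DWL = t²/16.
t²/16 = 100 → t² = 1600 → t = 40.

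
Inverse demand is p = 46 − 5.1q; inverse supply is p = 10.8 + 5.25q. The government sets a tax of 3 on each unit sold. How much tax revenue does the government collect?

9.33

Competitive equilibrium: 46 − 5.1q = 10.8 + 5.25q → q* = 3.401, p* = 28.6551.
With the tax, the buyer price exceeds the seller price by 3: (46 − 5.1q) − (10.8 + 5.25q) = 3 → q' = 3.1111.
Tax revenue = 3 × 3.1111 = 9.33.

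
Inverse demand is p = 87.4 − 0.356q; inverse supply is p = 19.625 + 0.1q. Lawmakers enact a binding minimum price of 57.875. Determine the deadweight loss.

Competitive equilibrium: 87.4 − 0.356q = 19.625 + 0.1q → q* = 148.6294, p* = 34.4879.
At the floor p = 57.875, quantity demanded = (87.4 − 57.875)/0.356 = 82.9354.
Sellers' marginal cost at q' = 82.9354: 19.625 + 0.1·82.9354 = 27.9185.
Δq = 148.6294 − 82.9354 = 65.694; wedge = 57.875 − 27.9185 = 29.9565.
Welfare loss = ½ × 65.694 × 29.9565 = 983.98.

983.98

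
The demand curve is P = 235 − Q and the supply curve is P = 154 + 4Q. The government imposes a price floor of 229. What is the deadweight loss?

260.10

Competitive equilibrium: 235 − Q = 154 + 4Q → Q* = 16.2, P* = 218.8.
At the floor P = 229, quantity demanded = (235 − 229)/1 = 6.
Sellers' marginal cost at Q' = 6: 154 + 4·6 = 178.
ΔQ = 16.2 − 6 = 10.2; wedge = 229 − 178 = 51.
Deadweight loss = ½ × 10.2 × 51 = 260.10.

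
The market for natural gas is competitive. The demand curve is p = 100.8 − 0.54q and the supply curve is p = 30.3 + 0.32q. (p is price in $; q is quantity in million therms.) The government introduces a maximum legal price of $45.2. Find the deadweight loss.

$539.29 million

Competitive equilibrium: 100.8 − 0.54q = 30.3 + 0.32q → q* = 81.9767, p* = 56.5326.
At the ceiling p = 45.2, quantity supplied = (45.2 − 30.3)/0.32 = 46.5625.
Willingness to pay at q' = 46.5625: 100.8 − 0.54·46.5625 = 75.6563.
Δq = 81.9767 − 46.5625 = 35.4142; wedge = 75.6563 − 45.2 = 30.4563.
Deadweight loss = ½ × 35.4142 × 30.4563 = $539.29 million.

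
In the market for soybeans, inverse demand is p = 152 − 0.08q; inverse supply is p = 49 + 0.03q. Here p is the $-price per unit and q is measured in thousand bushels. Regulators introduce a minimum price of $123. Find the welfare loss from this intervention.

Competitive equilibrium: 152 − 0.08q = 49 + 0.03q → q* = 936.3636, p* = 77.0909.
At the floor p = 123, quantity demanded = (152 − 123)/0.08 = 362.5.
Sellers' marginal cost at q' = 362.5: 49 + 0.03·362.5 = 59.875.
Δq = 936.3636 − 362.5 = 573.8636; wedge = 123 − 59.875 = 63.125.
Welfare loss = ½ × 573.8636 × 63.125 = $18112.57 thousand.

$18112.57 thousand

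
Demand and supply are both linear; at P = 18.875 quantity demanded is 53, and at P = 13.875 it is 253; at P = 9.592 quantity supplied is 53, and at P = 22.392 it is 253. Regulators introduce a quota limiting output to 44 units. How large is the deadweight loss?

571.28

Demand slope = (13.875 − 18.875)/(253 − 53) = −0.025, so P = 20.2 − 0.025Q.
Supply slope = (22.392 − 9.592)/(253 − 53) = 0.064, so P = 6.2 + 0.064Q.
Competitive equilibrium: 20.2 − 0.025Q = 6.2 + 0.064Q → Q* = 157.3034, P* = 16.2674.
At Q = 44: demand price = 20.2 − 0.025·44 = 19.1; supply price = 6.2 + 0.064·44 = 9.016.
ΔQ = 157.3034 − 44 = 113.3034; wedge = 19.1 − 9.016 = 10.084.
Welfare loss = ½ × 113.3034 × 10.084 = 571.28.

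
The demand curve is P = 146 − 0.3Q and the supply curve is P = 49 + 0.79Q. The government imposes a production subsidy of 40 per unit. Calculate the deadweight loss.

733.94

Competitive equilibrium: 146 − 0.3Q = 49 + 0.79Q → Q* = 88.99083, P* = 119.30275.
The subsidy lowers effective supply by 40: P = 9 + 0.79Q.
New quantity: 146 − 0.3Q = 9 + 0.79Q → Q' = 125.68807.
Overproduction ΔQ = 125.68807 − 88.99083 = 36.69724; wedge = subsidy = 40.
The triangle = ½ × 36.69724 × 40 = 733.94.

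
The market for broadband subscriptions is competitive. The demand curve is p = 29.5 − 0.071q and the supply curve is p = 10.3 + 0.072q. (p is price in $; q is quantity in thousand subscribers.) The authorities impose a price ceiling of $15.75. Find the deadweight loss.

$245.29 thousand

Competitive equilibrium: 29.5 − 0.071q = 10.3 + 0.072q → q* = 134.2657, p* = 19.9671.
At the ceiling p = 15.75, quantity supplied = (15.75 − 10.3)/0.072 = 75.6944.
Willingness to pay at q' = 75.6944: 29.5 − 0.071·75.6944 = 24.1257.
Δq = 134.2657 − 75.6944 = 58.5713; wedge = 24.1257 − 15.75 = 8.3757.
DWL = ½ × 58.5713 × 8.3757 = $245.29 thousand.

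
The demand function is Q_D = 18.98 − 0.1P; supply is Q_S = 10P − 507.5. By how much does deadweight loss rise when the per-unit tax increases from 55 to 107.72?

In inverse form: demand P = 189.8 − 10Q, supply P = 50.75 + 0.1Q.
Competitive equilibrium: 189.8 − 10Q = 50.75 + 0.1Q → Q* = 13.7673, P* = 52.1267.
For a per-unit tax t: ΔQ = t/10.1, so DWL = ½·t·(t/10.1) = t²/20.2.
At t = 55: DWL = 149.752. At t = 107.72: DWL = 574.436.
Increase = 574.436 − 149.752 = 424.68.

424.68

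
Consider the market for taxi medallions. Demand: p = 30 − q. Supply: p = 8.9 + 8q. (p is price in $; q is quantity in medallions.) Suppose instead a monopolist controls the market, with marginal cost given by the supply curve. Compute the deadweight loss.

Competitive equilibrium: 30 − q = 8.9 + 8q → q* = 2.3444, p* = 27.6556.
Marginal revenue: MR = 30 − 2q. Set MR = MC: 30 − 2q = 8.9 + 8q → q_m = 2.11.
Price p_m = 30 − 1·2.11 = 27.89; MC(q_m) = 8.9 + 8·2.11 = 25.78.
Competitive q* = 2.3444, so Δq = 0.2344; wedge = 27.89 − 25.78 = 2.11.
Deadweight loss = ½ × 0.2344 × 2.11 = $0.25.

$0.25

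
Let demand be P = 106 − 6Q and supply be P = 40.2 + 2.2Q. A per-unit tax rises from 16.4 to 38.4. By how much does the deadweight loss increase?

73.51

Competitive equilibrium: 106 − 6Q = 40.2 + 2.2Q → Q* = 8.0244, P* = 57.8537.
For a per-unit tax t: ΔQ = t/8.2, so DWL = ½·t·(t/8.2) = t²/16.4.
At t = 16.4: DWL = 16.4. At t = 38.4: DWL = 89.912.
Increase = 89.912 − 16.4 = 73.51.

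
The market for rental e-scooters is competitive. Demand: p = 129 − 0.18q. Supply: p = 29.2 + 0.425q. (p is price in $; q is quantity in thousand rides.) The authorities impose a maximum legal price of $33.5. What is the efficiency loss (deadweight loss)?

$7252.66 thousand

Competitive equilibrium: 129 − 0.18q = 29.2 + 0.425q → q* = 164.9587, p* = 99.3074.
At the ceiling p = 33.5, quantity supplied = (33.5 − 29.2)/0.425 = 10.1176.
Willingness to pay at q' = 10.1176: 129 − 0.18·10.1176 = 127.1788.
Δq = 164.9587 − 10.1176 = 154.8411; wedge = 127.1788 − 33.5 = 93.6788.
Deadweight loss = ½ × 154.8411 × 93.6788 = $7252.66 thousand.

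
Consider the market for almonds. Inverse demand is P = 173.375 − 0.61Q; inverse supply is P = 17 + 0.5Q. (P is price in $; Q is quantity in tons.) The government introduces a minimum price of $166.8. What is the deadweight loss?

$9393.89

Competitive equilibrium: 173.375 − 0.61Q = 17 + 0.5Q → Q* = 140.8784, P* = 87.4392.
At the floor P = 166.8, quantity demanded = (173.375 − 166.8)/0.61 = 10.7787.
Sellers' marginal cost at Q' = 10.7787: 17 + 0.5·10.7787 = 22.3894.
ΔQ = 140.8784 − 10.7787 = 130.0997; wedge = 166.8 − 22.3894 = 144.4106.
DWL = ½ × 130.0997 × 144.4106 = $9393.89.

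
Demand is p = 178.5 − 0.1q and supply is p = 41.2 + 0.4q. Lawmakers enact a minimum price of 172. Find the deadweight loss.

Competitive equilibrium: 178.5 − 0.1q = 41.2 + 0.4q → q* = 274.6, p* = 151.04.
At the floor p = 172, quantity demanded = (178.5 − 172)/0.1 = 65.
Sellers' marginal cost at q' = 65: 41.2 + 0.4·65 = 67.2.
Δq = 274.6 − 65 = 209.6; wedge = 172 − 67.2 = 104.8.
The triangle = ½ × 209.6 × 104.8 = 10983.04.

10983.04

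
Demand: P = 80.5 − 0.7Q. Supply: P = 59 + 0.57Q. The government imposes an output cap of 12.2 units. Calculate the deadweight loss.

Competitive equilibrium: 80.5 − 0.7Q = 59 + 0.57Q → Q* = 16.9291, P* = 68.6496.
At Q = 12.2: demand price = 80.5 − 0.7·12.2 = 71.96; supply price = 59 + 0.57·12.2 = 65.954.
ΔQ = 16.9291 − 12.2 = 4.7291; wedge = 71.96 − 65.954 = 6.006.
Deadweight loss = ½ × 4.7291 × 6.006 = 14.20.

14.20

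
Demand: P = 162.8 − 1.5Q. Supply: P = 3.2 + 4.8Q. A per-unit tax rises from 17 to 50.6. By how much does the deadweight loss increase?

Competitive equilibrium: 162.8 − 1.5Q = 3.2 + 4.8Q → Q* = 25.3333, P* = 124.8.
For a per-unit tax t: ΔQ = t/6.3, so DWL = ½·t·(t/6.3) = t²/12.6.
At t = 17: DWL = 22.937. At t = 50.6: DWL = 203.203.
Increase = 203.203 − 22.937 = 180.27.

180.27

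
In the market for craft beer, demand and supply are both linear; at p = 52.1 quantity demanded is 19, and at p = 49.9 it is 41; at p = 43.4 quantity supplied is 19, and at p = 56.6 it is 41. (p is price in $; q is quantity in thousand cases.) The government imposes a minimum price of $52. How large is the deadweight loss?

Demand slope = (49.9 − 52.1)/(41 − 19) = −0.1, so p = 54 − 0.1q.
Supply slope = (56.6 − 43.4)/(41 − 19) = 0.6, so p = 32 + 0.6q.
Competitive equilibrium: 54 − 0.1q = 32 + 0.6q → q* = 31.4286, p* = 50.8571.
At the floor p = 52, quantity demanded = (54 − 52)/0.1 = 20.
Sellers' marginal cost at q' = 20: 32 + 0.6·20 = 44.
Δq = 31.4286 − 20 = 11.4286; wedge = 52 − 44 = 8.
DWL = ½ × 11.4286 × 8 = $45.71 thousand.

$45.71 thousand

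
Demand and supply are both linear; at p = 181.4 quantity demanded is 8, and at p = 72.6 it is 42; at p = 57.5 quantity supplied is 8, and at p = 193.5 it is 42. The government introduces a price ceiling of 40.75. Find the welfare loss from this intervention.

Demand slope = (72.6 − 181.4)/(42 − 8) = −3.2, so p = 207 − 3.2q.
Supply slope = (193.5 − 57.5)/(42 − 8) = 4, so p = 25.5 + 4q.
Competitive equilibrium: 207 − 3.2q = 25.5 + 4q → q* = 25.2083, p* = 126.3333.
At the ceiling p = 40.75, quantity supplied = (40.75 − 25.5)/4 = 3.8125.
Willingness to pay at q' = 3.8125: 207 − 3.2·3.8125 = 194.8.
Δq = 25.2083 − 3.8125 = 21.3958; wedge = 194.8 − 40.75 = 154.05.
DWL = ½ × 21.3958 × 154.05 = 1648.01.

1648.01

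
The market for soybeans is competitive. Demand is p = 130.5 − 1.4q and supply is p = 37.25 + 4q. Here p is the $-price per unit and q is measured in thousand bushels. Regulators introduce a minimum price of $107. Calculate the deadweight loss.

$0.63 thousand

Competitive equilibrium: 130.5 − 1.4q = 37.25 + 4q → q* = 17.2685, p* = 106.3241.
At the floor p = 107, quantity demanded = (130.5 − 107)/1.4 = 16.7857.
Sellers' marginal cost at q' = 16.7857: 37.25 + 4·16.7857 = 104.3928.
Δq = 17.2685 − 16.7857 = 0.4828; wedge = 107 − 104.3928 = 2.6072.
Welfare loss = ½ × 0.4828 × 2.6072 = $0.63 thousand.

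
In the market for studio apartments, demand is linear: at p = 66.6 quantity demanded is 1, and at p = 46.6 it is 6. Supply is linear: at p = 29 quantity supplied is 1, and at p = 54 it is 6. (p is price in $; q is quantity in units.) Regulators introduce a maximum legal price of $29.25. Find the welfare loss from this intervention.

Demand slope = (46.6 − 66.6)/(6 − 1) = −4, so p = 70.6 − 4q.
Supply slope = (54 − 29)/(6 − 1) = 5, so p = 24 + 5q.
Competitive equilibrium: 70.6 − 4q = 24 + 5q → q* = 5.1778, p* = 49.8889.
At the ceiling p = 29.25, quantity supplied = (29.25 − 24)/5 = 1.05.
Willingness to pay at q' = 1.05: 70.6 − 4·1.05 = 66.4.
Δq = 5.1778 − 1.05 = 4.1278; wedge = 66.4 − 29.25 = 37.15.
DWL = ½ × 4.1278 × 37.15 = $76.67.

$76.67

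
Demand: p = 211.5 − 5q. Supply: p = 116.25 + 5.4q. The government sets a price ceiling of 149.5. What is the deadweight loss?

46.84

Competitive equilibrium: 211.5 − 5q = 116.25 + 5.4q → q* = 9.1587, p* = 165.7067.
At the ceiling p = 149.5, quantity supplied = (149.5 − 116.25)/5.4 = 6.1574.
Willingness to pay at q' = 6.1574: 211.5 − 5·6.1574 = 180.713.
Δq = 9.1587 − 6.1574 = 3.0013; wedge = 180.713 − 149.5 = 31.213.
Deadweight loss = ½ × 3.0013 × 31.213 = 46.84.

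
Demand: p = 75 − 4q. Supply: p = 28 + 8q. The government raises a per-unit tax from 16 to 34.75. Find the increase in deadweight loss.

39.65

Competitive equilibrium: 75 − 4q = 28 + 8q → q* = 3.9167, p* = 59.3333.
For a per-unit tax t: Δq = t/12, so DWL = ½·t·(t/12) = t²/24.
At t = 16: DWL = 10.667. At t = 34.75: DWL = 50.315.
Increase = 50.315 − 10.667 = 39.65.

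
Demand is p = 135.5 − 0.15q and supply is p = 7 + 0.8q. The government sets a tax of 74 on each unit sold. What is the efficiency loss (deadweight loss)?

Competitive equilibrium: 135.5 − 0.15q = 7 + 0.8q → q* = 135.2632, p* = 115.2105.
With the tax, the buyer price exceeds the seller price by 74: (135.5 − 0.15q) − (7 + 0.8q) = 74 → q' = 57.3684.
Δq = 135.2632 − 57.3684 = 77.8948; the wedge equals the tax, 74.
Welfare loss = ½ × 77.8948 × 74 = 2882.11.

2882.11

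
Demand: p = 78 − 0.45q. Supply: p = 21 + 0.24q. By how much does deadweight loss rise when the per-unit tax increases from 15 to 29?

446.38

Competitive equilibrium: 78 − 0.45q = 21 + 0.24q → q* = 82.6087, p* = 40.8261.
For a per-unit tax t: Δq = t/0.69, so DWL = ½·t·(t/0.69) = t²/1.38.
At t = 15: DWL = 163.043. At t = 29: DWL = 609.42.
Increase = 609.42 − 163.043 = 446.38.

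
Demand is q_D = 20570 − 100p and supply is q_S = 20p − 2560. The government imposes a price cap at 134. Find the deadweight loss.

In inverse form: demand p = 205.7 − 0.01q, supply p = 128 + 0.05q.
Competitive equilibrium: 205.7 − 0.01q = 128 + 0.05q → q* = 1295, p* = 192.75.
At the ceiling p = 134, quantity supplied = (134 − 128)/0.05 = 120.
Willingness to pay at q' = 120: 205.7 − 0.01·120 = 204.5.
Δq = 1295 − 120 = 1175; wedge = 204.5 − 134 = 70.5.
The triangle = ½ × 1175 × 70.5 = 41418.75.

41418.75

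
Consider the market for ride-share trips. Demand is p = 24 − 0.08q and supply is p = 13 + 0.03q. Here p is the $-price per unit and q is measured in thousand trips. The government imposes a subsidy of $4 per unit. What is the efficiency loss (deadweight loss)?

$72.73 thousand

Competitive equilibrium: 24 − 0.08q = 13 + 0.03q → q* = 100, p* = 16.
The subsidy lowers effective supply by 4: p = 9 + 0.03q.
New quantity: 24 − 0.08q = 9 + 0.03q → q' = 136.3636.
Overproduction Δq = 136.3636 − 100 = 36.3636; wedge = subsidy = 4.
DWL = ½ × 36.3636 × 4 = $72.73 thousand.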